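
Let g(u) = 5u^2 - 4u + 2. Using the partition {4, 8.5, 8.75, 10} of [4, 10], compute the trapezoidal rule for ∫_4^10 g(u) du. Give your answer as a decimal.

1481.578125

Subinterval widths: 4.5, 0.25, 1.25.
g(4) = 66, g(8.5) = 329.25, g(8.75) = 349.8125, g(10) = 462.
On each subinterval the trapezoid contributes (Δu_i/2)·[g(u_{i-1}) + g(u_i)].
Sum = 1481.578125.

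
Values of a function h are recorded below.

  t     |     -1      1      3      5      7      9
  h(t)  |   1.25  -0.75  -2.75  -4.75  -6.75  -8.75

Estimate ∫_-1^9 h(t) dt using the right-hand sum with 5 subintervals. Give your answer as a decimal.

Δt = 2.
Sum = 2·[(-0.75) + (-2.75) + (-4.75) + (-6.75) + (-8.75)] = -47.5.

-47.5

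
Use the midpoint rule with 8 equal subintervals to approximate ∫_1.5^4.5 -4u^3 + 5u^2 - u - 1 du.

-269.66015625

Δu = (4.5 − 1.5)/8 = 0.375.
Midpoints: 1.6875, 2.0625, 2.4375, 2.8125, 3.1875, 3.5625, 3.9375, 4.3125.
f(1.6875) = -7855/1024, f(2.0625) = -17293/1024, f(2.4375) = -32419/1024, f(2.8125) = -54529/1024, f(3.1875) = -84919/1024, f(3.5625) = -124885/1024, f(3.9375) = -175723/1024, f(4.3125) = -238729/1024.
Sum = Δu · [f(1.6875) + f(2.0625) + f(2.4375) + ...].
Sum = -269.66015625.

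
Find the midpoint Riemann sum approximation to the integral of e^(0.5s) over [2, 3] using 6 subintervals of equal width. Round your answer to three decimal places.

3.526

Δs = (3 − 2)/6 = 1/6.
Midpoints: 25/12, 2.25, 29/12, 31/12, 2.75, 35/12.
f(25/12) ≈ 2.834, f(2.25) ≈ 3.080, f(29/12) ≈ 3.348, f(31/12) ≈ 3.639, f(2.75) ≈ 3.955, f(35/12) ≈ 4.299.
Sum = Δs · [f(25/12) + f(2.25) + f(29/12) + ...].
Sum ≈ 3.526.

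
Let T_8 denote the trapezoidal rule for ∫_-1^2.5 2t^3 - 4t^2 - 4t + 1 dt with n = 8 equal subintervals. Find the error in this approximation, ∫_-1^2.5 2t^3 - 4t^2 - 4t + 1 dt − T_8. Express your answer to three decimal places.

Exact integral: ∫_-1^2.5 f(t) dt ≈ -10.13542.
T_8 ≈ -10.07959.
Error ≈ -10.13542 − (-10.07959) ≈ -0.056.

-0.056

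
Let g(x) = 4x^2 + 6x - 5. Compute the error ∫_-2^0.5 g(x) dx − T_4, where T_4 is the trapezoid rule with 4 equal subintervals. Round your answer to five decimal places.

Exact integral: ∫_-2^0.5 g(x) dx ≈ -12.9166667.
T_4 = -12.265625.
Error ≈ -12.9166667 − (-12.265625) ≈ -0.65104.

-0.65104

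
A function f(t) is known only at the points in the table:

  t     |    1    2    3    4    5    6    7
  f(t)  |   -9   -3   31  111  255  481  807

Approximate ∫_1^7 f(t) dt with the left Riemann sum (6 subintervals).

Δt = 1.
Sum = 1·[(-9) + (-3) + 31 + 111 + 255 + 481] = 866.

866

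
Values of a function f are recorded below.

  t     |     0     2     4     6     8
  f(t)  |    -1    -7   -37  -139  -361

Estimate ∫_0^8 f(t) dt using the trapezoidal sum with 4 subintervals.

-728

Δt = 2.
T_4 = (2/2)·[(-1) + 2·(-7) + 2·(-37) + 2·(-139) + (-361)] = -728.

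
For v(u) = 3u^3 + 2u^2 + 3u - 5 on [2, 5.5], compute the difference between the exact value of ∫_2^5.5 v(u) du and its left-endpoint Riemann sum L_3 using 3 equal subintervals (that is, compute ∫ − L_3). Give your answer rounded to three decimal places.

285.521

Exact integral: ∫_2^5.5 v(u) du ≈ 801.75521.
L_3 ≈ 516.23380.
Error ≈ 801.75521 − 516.23380 ≈ 285.521.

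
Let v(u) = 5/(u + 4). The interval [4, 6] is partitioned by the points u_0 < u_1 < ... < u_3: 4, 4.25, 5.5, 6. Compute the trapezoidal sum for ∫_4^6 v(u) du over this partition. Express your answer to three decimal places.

Subinterval widths: 0.25, 1.25, 0.5.
v(4) = 0.625, v(4.25) = 20/33, v(5.5) = 10/19, v(6) = 0.5.
On each subinterval the trapezoid contributes (Δu_i/2)·[v(u_{i-1}) + v(u_i)].
Sum ≈ 1.118.

1.118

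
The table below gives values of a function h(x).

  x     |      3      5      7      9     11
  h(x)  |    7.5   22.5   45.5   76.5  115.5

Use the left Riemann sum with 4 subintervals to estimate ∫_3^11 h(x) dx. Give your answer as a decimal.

Δx = 2.
Sum = 2·[7.5 + 22.5 + 45.5 + 76.5] = 304.

304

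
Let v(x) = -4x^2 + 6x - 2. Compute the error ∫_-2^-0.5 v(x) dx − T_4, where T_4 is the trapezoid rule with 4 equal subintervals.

Exact integral: ∫_-2^-0.5 v(x) dx = -24.75.
T_4 = -24.890625.
Error = -24.75 − (-24.890625) = 0.140625.

0.140625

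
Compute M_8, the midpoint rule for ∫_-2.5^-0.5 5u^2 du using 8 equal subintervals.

Δu = (-0.5 − (-2.5))/8 = 0.25.
Midpoints: -2.375, -2.125, -1.875, -1.625, -1.375, -1.125, -0.875, -0.625.
f(-2.375) = 28.203125, f(-2.125) = 22.578125, f(-1.875) = 17.578125, f(-1.625) = 13.203125, f(-1.375) = 9.453125, f(-1.125) = 6.328125, f(-0.875) = 3.828125, f(-0.625) = 1.953125.
Sum = Δu · [f(-2.375) + f(-2.125) + f(-1.875) + ...].
Sum = 25.78125.

25.78125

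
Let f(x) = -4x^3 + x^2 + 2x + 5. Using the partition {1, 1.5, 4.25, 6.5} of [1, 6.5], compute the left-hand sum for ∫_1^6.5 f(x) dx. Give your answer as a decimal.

Subinterval widths: 0.5, 2.75, 2.25.
Left endpoints: 1, 1.5, 4.25.
f(1) = 4, f(1.5) = -3.25, f(4.25) = -275.5.
Sum = Σ Δx_i · f(x_i).
Sum = -626.8125.

-626.8125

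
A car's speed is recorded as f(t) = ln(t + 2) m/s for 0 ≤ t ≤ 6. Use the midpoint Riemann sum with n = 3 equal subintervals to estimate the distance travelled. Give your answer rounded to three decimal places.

9.308

Δt = (6 − 0)/3 = 2.
Midpoints: 1, 3, 5.
f(1) ≈ 1.099, f(3) ≈ 1.609, f(5) ≈ 1.946.
Sum = Δt · [f(1) + f(3) + f(5)].
Sum ≈ 9.308.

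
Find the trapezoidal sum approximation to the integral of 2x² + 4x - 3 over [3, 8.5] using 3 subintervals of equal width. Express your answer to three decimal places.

507.579

Δx = (8.5 − 3)/3 = 11/6.
f(3) = 27, f(29/6) = 1135/18, f(20/3) = 1013/9, f(8.5) = 175.5.
T_3 = (Δx/2)·[f(x_0) + 2f(x_1) + 2f(x_2) + f(x_3)].
Sum ≈ 507.579.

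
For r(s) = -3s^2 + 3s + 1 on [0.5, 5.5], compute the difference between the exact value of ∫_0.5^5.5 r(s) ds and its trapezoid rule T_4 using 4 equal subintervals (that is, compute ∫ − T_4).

3.90625

Exact integral: ∫_0.5^5.5 r(s) ds = -116.25.
T_4 = -120.15625.
Error = -116.25 − (-120.15625) = 3.90625.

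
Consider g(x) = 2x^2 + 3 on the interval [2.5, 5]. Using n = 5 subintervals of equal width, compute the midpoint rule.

Δx = (5 − 2.5)/5 = 0.5.
Midpoints: 2.75, 3.25, 3.75, 4.25, 4.75.
g(2.75) = 18.125, g(3.25) = 24.125, g(3.75) = 31.125, g(4.25) = 39.125, g(4.75) = 48.125.
Sum = Δx · [g(2.75) + g(3.25) + g(3.75) + g(4.25) + g(4.75)].
Sum = 80.3125.

80.3125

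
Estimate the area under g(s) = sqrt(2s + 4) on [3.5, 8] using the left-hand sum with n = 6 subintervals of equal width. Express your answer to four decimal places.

17.2163

Δs = (8 − 3.5)/6 = 0.75.
Left endpoints: 3.5, 4.25, 5, 5.75, 6.5, 7.25.
g(3.5) ≈ 3.3166, g(4.25) ≈ 3.5355, g(5) ≈ 3.7417, g(5.75) ≈ 3.9370, g(6.5) ≈ 4.1231, g(7.25) ≈ 4.3012.
Sum = Δs · [g(3.5) + g(4.25) + g(5) + ...].
Sum ≈ 17.2163.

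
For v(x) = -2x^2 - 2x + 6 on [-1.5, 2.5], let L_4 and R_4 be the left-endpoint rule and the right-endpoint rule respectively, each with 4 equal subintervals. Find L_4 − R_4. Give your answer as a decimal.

L_4 = 14.
R_4 = -2.
L_4 − R_4 = 16.

16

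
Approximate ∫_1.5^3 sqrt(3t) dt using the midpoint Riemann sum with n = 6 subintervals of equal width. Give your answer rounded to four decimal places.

3.8792

Δt = (3 − 1.5)/6 = 0.25.
Midpoints: 1.625, 1.875, 2.125, 2.375, 2.625, 2.875.
f(1.625) ≈ 2.2079, f(1.875) ≈ 2.3717, f(2.125) ≈ 2.5249, f(2.375) ≈ 2.6693, f(2.625) ≈ 2.8062, f(2.875) ≈ 2.9368.
Sum = Δt · [f(1.625) + f(1.875) + f(2.125) + ...].
Sum ≈ 3.8792.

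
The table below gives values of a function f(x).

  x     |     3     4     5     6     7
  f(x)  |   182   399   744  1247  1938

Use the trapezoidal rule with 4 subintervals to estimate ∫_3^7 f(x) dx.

3450

Δx = 1.
T_4 = (1/2)·[182 + 2·399 + 2·744 + 2·1247 + 1938] = 3450.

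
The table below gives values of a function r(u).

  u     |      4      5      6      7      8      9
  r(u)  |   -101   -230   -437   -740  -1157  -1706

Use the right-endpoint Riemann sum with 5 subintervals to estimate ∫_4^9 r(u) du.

-4270

Δu = 1.
Sum = 1·[(-230) + (-437) + (-740) + (-1157) + (-1706)] = -4270.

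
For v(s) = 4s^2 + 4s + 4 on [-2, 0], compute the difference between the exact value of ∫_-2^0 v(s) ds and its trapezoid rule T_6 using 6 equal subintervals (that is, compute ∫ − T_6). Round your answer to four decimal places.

-0.1481

Exact integral: ∫_-2^0 v(s) ds ≈ 10.666667.
T_6 ≈ 10.814815.
Error ≈ 10.666667 − 10.814815 ≈ -0.1481.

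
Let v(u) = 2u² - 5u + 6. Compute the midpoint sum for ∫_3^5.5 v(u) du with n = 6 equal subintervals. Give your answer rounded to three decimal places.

54.719

Δu = (5.5 − 3)/6 = 5/12.
Midpoints: 77/24, 3.625, 97/24, 107/24, 4.875, 127/24.
v(77/24) = 3037/288, v(3.625) = 14.15625, v(97/24) = 5317/288, v(107/24) = 6757/288, v(4.875) = 29.15625, v(127/24) = 10237/288.
Sum = Δu · [v(77/24) + v(3.625) + v(97/24) + ...].
Sum ≈ 54.719.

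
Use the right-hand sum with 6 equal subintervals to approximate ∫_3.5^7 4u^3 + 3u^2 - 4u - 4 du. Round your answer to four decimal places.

2854.8819

Δu = (7 − 3.5)/6 = 7/12.
Right endpoints: 49/12, 14/3, 5.25, 35/6, 77/12, 7.
f(49/12) = 65237/216, f(14/3) = 12128/27, f(5.25) = 636.5, f(35/6) = 93823/108, f(77/12) = 248539/216, f(7) = 1487.
Sum = Δu · [f(49/12) + f(14/3) + f(5.25) + ...].
Sum ≈ 2854.8819.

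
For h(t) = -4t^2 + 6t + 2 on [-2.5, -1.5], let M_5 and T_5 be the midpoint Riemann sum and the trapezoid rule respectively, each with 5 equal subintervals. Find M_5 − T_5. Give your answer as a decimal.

0.04

M_5 = -26.32.
T_5 = -26.36.
M_5 − T_5 = 0.04.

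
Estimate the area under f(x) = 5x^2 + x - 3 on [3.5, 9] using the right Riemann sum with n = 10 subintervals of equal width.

1258.846875

Δx = (9 − 3.5)/10 = 0.55.
Right endpoints: 4.05, 4.6, 5.15, 5.7, 6.25, 6.8, 7.35, 7.9, 8.45, 9.
f(4.05) = 83.0625, f(4.6) = 107.4, f(5.15) = 134.7625, f(5.7) = 165.15, f(6.25) = 198.5625, f(6.8) = 235, f(7.35) = 274.4625, f(7.9) = 316.95, f(8.45) = 362.4625, f(9) = 411.
Sum = Δx · [f(4.05) + f(4.6) + f(5.15) + ...].
Sum = 1258.846875.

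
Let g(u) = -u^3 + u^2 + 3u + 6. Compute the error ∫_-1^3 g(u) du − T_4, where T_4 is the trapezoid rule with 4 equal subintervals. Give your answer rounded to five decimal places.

1.33333

Exact integral: ∫_-1^3 g(u) du ≈ 25.3333333.
T_4 = 24.
Error ≈ 25.3333333 − 24 ≈ 1.33333.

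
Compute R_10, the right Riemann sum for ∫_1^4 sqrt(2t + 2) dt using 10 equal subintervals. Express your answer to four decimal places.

8.0472

Δt = (4 − 1)/10 = 0.3.
Right endpoints: 1.3, 1.6, 1.9, 2.2, 2.5, 2.8, 3.1, 3.4, 3.7, 4.
f(1.3) ≈ 2.1448, f(1.6) ≈ 2.2804, f(1.9) ≈ 2.4083, f(2.2) ≈ 2.5298, f(2.5) ≈ 2.6458, f(2.8) ≈ 2.7568, f(3.1) ≈ 2.8636, f(3.4) ≈ 2.9665, f(3.7) ≈ 3.0659, f(4) ≈ 3.1623.
Sum = Δt · [f(1.3) + f(1.6) + f(1.9) + ...].
Sum ≈ 8.0472.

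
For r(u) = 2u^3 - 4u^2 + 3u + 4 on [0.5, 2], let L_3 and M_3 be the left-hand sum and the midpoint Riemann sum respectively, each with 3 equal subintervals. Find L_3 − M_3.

L_3 = 8.
M_3 = 8.984375.
L_3 − M_3 = -0.984375.

-0.984375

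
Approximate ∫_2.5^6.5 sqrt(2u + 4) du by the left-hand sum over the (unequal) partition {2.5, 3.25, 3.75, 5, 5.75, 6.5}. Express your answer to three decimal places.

Subinterval widths: 0.75, 0.5, 1.25, 0.75, 0.75.
Left endpoints: 2.5, 3.25, 3.75, 5, 5.75.
f(2.5) ≈ 3.000, f(3.25) ≈ 3.240, f(3.75) ≈ 3.391, f(5) ≈ 3.742, f(5.75) ≈ 3.937.
Sum = Σ Δu_i · f(u_i).
Sum ≈ 13.868.

13.868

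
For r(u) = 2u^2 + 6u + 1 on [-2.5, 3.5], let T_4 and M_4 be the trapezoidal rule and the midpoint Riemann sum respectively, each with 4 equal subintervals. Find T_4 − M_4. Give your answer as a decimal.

T_4 = 67.5.
M_4 = 60.75.
T_4 − M_4 = 6.75.

6.75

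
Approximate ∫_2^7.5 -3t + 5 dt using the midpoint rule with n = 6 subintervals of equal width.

-50.875

Δt = (7.5 − 2)/6 = 11/12.
Midpoints: 59/24, 3.375, 103/24, 125/24, 6.125, 169/24.
f(59/24) = -2.375, f(3.375) = -5.125, f(103/24) = -7.875, f(125/24) = -10.625, f(6.125) = -13.375, f(169/24) = -16.125.
Sum = Δt · [f(59/24) + f(3.375) + f(103/24) + ...].
Sum = -50.875.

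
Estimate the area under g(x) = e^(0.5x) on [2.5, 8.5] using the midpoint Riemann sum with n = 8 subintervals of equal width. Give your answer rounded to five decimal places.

Δx = (8.5 − 2.5)/8 = 0.75.
Midpoints: 2.875, 3.625, 4.375, 5.125, 5.875, 6.625, 7.375, 8.125.
g(2.875) ≈ 4.21016, g(3.625) ≈ 6.12574, g(4.375) ≈ 8.91290, g(5.125) ≈ 12.96820, g(5.875) ≈ 18.86862, g(6.625) ≈ 27.45367, g(7.375) ≈ 39.94486, g(8.125) ≈ 58.11943.
Sum = Δx · [g(2.875) + g(3.625) + g(4.375) + ...].
Sum ≈ 132.45268.

132.45268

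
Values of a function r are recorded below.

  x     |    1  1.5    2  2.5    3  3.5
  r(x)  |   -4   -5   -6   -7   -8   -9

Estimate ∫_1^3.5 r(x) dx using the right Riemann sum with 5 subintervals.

Δx = 0.5.
Sum = 0.5·[(-5) + (-6) + (-7) + (-8) + (-9)] = -17.5.

-17.5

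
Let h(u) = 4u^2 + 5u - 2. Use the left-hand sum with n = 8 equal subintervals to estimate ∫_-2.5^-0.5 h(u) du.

3.5

Δu = (-0.5 − (-2.5))/8 = 0.25.
Left endpoints: -2.5, -2.25, -2, -1.75, -1.5, -1.25, -1, -0.75.
h(-2.5) = 10.5, h(-2.25) = 7, h(-2) = 4, h(-1.75) = 1.5, h(-1.5) = -0.5, h(-1.25) = -2, h(-1) = -3, h(-0.75) = -3.5.
Sum = Δu · [h(-2.5) + h(-2.25) + h(-2) + ...].
Sum = 3.5.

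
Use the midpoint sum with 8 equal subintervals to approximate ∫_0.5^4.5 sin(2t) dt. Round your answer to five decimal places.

Δt = (4.5 − 0.5)/8 = 0.5.
Midpoints: 0.75, 1.25, 1.75, 2.25, 2.75, 3.25, 3.75, 4.25.
f(0.75) ≈ 0.99749, f(1.25) ≈ 0.59847, f(1.75) ≈ -0.35078, f(2.25) ≈ -0.97753, f(2.75) ≈ -0.70554, f(3.25) ≈ 0.21512, f(3.75) ≈ 0.93800, f(4.25) ≈ 0.79849.
Sum = Δt · [f(0.75) + f(1.25) + f(1.75) + ...].
Sum ≈ 0.75686.

0.75686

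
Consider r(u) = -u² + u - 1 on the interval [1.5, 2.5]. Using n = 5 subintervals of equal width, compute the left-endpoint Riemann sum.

Δu = (2.5 − 1.5)/5 = 0.2.
Left endpoints: 1.5, 1.7, 1.9, 2.1, 2.3.
r(1.5) = -1.75, r(1.7) = -2.19, r(1.9) = -2.71, r(2.1) = -3.31, r(2.3) = -3.99.
Sum = Δu · [r(1.5) + r(1.7) + r(1.9) + r(2.1) + r(2.3)].
Sum = -2.79.

-2.79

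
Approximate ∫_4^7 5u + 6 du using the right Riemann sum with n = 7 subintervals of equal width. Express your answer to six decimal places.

103.714286

Δu = (7 − 4)/7 = 3/7.
Right endpoints: 31/7, 34/7, 37/7, 40/7, 43/7, 46/7, 7.
f(31/7) = 197/7, f(34/7) = 212/7, f(37/7) = 227/7, f(40/7) = 242/7, f(43/7) = 257/7, f(46/7) = 272/7, f(7) = 41.
Sum = Δu · [f(31/7) + f(34/7) + f(37/7) + ...].
Sum ≈ 103.714286.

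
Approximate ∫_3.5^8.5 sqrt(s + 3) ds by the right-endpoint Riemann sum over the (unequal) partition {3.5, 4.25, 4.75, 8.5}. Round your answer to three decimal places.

Subinterval widths: 0.75, 0.5, 3.75.
Right endpoints: 4.25, 4.75, 8.5.
f(4.25) ≈ 2.693, f(4.75) ≈ 2.784, f(8.5) ≈ 3.391.
Sum = Σ Δs_i · f(s_i).
Sum ≈ 16.128.

16.128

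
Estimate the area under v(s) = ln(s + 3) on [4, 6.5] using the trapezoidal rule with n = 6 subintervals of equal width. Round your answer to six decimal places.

5.265357

Δs = (6.5 − 4)/6 = 5/12.
v(4) ≈ 1.945910, v(53/12) ≈ 2.003730, v(29/6) ≈ 2.058388, v(5.25) ≈ 2.110213, v(17/3) ≈ 2.159484, v(73/12) ≈ 2.206441, v(6.5) ≈ 2.251292.
T_6 = (Δs/2)·[v(s_0) + 2v(s_1) + ... + 2v(s_{5}) + v(s_6)].
Sum ≈ 5.265357.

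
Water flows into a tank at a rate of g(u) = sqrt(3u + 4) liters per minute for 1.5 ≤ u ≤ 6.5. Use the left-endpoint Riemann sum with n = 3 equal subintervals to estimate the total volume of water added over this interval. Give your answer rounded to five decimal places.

18.15146

Δu = (6.5 − 1.5)/3 = 5/3.
Left endpoints: 1.5, 19/6, 29/6.
g(1.5) ≈ 2.91548, g(19/6) ≈ 3.67423, g(29/6) ≈ 4.30116.
Sum = Δu · [g(1.5) + g(19/6) + g(29/6)].
Sum ≈ 18.15146.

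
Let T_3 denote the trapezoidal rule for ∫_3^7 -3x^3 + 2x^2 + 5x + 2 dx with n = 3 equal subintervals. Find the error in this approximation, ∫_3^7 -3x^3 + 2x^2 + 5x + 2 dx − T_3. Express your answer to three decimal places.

50.963

Exact integral: ∫_3^7 f(x) dx ≈ -1421.33333.
T_3 ≈ -1472.29630.
Error ≈ -1421.33333 − (-1472.29630) ≈ 50.963.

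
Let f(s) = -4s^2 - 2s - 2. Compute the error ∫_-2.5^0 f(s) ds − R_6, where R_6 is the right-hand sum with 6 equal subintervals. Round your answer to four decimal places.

-3.8773

Exact integral: ∫_-2.5^0 f(s) ds ≈ -19.583333.
R_6 ≈ -15.706019.
Error ≈ -19.583333 − (-15.706019) ≈ -3.8773.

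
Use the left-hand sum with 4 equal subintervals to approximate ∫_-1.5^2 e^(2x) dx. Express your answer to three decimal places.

10.039

Δx = (2 − (-1.5))/4 = 0.875.
Left endpoints: -1.5, -0.625, 0.25, 1.125.
f(-1.5) ≈ 0.050, f(-0.625) ≈ 0.287, f(0.25) ≈ 1.649, f(1.125) ≈ 9.488.
Sum = Δx · [f(-1.5) + f(-0.625) + f(0.25) + f(1.125)].
Sum ≈ 10.039.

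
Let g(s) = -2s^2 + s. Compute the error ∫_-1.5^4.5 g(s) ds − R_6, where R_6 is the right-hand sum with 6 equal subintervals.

Exact integral: ∫_-1.5^4.5 g(s) ds = -54.
R_6 = -71.
Error = -54 − (-71) = 17.

17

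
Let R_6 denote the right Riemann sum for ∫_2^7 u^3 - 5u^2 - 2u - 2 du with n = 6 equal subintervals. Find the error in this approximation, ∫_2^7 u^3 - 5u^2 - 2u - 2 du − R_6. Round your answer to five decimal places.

-46.58565

Exact integral: ∫_2^7 f(u) du ≈ -17.0833333.
R_6 ≈ 29.5023148.
Error ≈ -17.0833333 − 29.5023148 ≈ -46.58565.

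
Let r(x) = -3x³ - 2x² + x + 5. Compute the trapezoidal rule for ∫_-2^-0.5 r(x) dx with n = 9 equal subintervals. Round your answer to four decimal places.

12.3924

Δx = (-0.5 − (-2))/9 = 1/6.
r(-2) = 19, r(-11/6) = 1075/72, r(-5/3) = 35/3, r(-1.5) = 9.125, r(-4/3) = 65/9, r(-7/6) = 5.875, r(-1) = 5, r(-5/6) = 325/72, r(-2/3) = 13/3, r(-0.5) = 4.375.
T_9 = (Δx/2)·[r(x_0) + 2r(x_1) + ... + 2r(x_{8}) + r(x_9)].
Sum ≈ 12.3924.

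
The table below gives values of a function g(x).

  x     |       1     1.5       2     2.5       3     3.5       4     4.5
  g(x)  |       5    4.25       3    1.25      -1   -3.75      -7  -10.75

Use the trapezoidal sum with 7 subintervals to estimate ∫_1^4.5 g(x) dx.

-3.0625

Δx = 0.5.
T_7 = (0.5/2)·[5 + 2·4.25 + 2·3 + 2·1.25 + 2·(-1) + 2·(-3.75) + 2·(-7) + (-10.75)] = -3.0625.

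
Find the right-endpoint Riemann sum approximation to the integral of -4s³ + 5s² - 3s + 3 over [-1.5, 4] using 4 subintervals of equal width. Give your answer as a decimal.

-309.4609375

Δs = (4 − (-1.5))/4 = 1.375.
Right endpoints: -0.125, 1.25, 2.625, 4.
f(-0.125) = 3.4609375, f(1.25) = -0.75, f(2.625) = -42.7734375, f(4) = -185.
Sum = Δs · [f(-0.125) + f(1.25) + f(2.625) + f(4)].
Sum = -309.4609375.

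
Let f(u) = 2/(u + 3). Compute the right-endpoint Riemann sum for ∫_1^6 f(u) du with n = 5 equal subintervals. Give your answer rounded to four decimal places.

1.4913

Δu = (6 − 1)/5 = 1.
Right endpoints: 2, 3, 4, 5, 6.
f(2) = 0.4, f(3) = 1/3, f(4) = 2/7, f(5) = 0.25, f(6) = 2/9.
Sum = Δu · [f(2) + f(3) + f(4) + f(5) + f(6)].
Sum ≈ 1.4913.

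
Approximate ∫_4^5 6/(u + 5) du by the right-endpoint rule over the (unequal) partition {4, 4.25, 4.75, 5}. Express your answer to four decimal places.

Subinterval widths: 0.25, 0.5, 0.25.
Right endpoints: 4.25, 4.75, 5.
f(4.25) = 24/37, f(4.75) = 8/13, f(5) = 0.6.
Sum = Σ Δu_i · f(u_i).
Sum ≈ 0.6199.

0.6199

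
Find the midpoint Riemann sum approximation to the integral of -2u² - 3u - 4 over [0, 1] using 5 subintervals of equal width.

Δu = (1 − 0)/5 = 0.2.
Midpoints: 0.1, 0.3, 0.5, 0.7, 0.9.
f(0.1) = -4.32, f(0.3) = -5.08, f(0.5) = -6, f(0.7) = -7.08, f(0.9) = -8.32.
Sum = Δu · [f(0.1) + f(0.3) + f(0.5) + f(0.7) + f(0.9)].
Sum = -6.16.

-6.16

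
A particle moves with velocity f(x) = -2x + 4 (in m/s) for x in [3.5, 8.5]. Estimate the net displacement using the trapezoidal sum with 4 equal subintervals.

-40

Δx = (8.5 − 3.5)/4 = 1.25.
f(3.5) = -3, f(4.75) = -5.5, f(6) = -8, f(7.25) = -10.5, f(8.5) = -13.
T_4 = (Δx/2)·[f(x_0) + 2f(x_1) + 2f(x_2) + 2f(x_3) + f(x_4)].
Sum = -40.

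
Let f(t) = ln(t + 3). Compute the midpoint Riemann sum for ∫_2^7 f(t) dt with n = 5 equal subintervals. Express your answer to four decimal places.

9.9828

Δt = (7 − 2)/5 = 1.
Midpoints: 2.5, 3.5, 4.5, 5.5, 6.5.
f(2.5) ≈ 1.7047, f(3.5) ≈ 1.8718, f(4.5) ≈ 2.0149, f(5.5) ≈ 2.1401, f(6.5) ≈ 2.2513.
Sum = Δt · [f(2.5) + f(3.5) + f(4.5) + f(5.5) + f(6.5)].
Sum ≈ 9.9828.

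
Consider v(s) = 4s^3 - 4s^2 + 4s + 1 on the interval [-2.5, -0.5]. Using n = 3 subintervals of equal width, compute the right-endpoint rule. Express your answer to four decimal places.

-41.5926

Δs = (-0.5 − (-2.5))/3 = 2/3.
Right endpoints: -11/6, -7/6, -0.5.
v(-11/6) = -2399/54, v(-7/6) = -835/54, v(-0.5) = -2.5.
Sum = Δs · [v(-11/6) + v(-7/6) + v(-0.5)].
Sum ≈ -41.5926.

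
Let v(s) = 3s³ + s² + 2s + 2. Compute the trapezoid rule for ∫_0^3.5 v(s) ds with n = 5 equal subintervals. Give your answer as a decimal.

Δs = (3.5 − 0)/5 = 0.7.
v(0) = 2, v(0.7) = 4.919, v(1.4) = 14.992, v(2.1) = 38.393, v(2.8) = 81.296, v(3.5) = 149.875.
T_5 = (Δs/2)·[v(s_0) + 2v(s_1) + ... + 2v(s_{4}) + v(s_5)].
Sum = 150.87625.

150.87625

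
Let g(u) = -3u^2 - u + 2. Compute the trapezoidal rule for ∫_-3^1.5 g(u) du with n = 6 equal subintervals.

Δu = (1.5 − (-3))/6 = 0.75.
g(-3) = -22, g(-2.25) = -10.9375, g(-1.5) = -3.25, g(-0.75) = 1.0625, g(0) = 2, g(0.75) = -0.4375, g(1.5) = -6.25.
T_6 = (Δu/2)·[g(u_0) + 2g(u_1) + ... + 2g(u_{5}) + g(u_6)].
Sum = -19.265625.

-19.265625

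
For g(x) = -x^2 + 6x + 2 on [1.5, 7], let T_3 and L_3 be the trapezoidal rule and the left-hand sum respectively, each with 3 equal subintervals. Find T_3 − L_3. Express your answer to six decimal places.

T_3 ≈ 34.96064815.
L_3 ≈ 47.56481481.
T_3 − L_3 ≈ -12.604167.

-12.604167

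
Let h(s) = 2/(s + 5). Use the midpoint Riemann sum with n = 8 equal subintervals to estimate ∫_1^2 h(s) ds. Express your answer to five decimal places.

0.30829

Δs = (2 − 1)/8 = 0.125.
Midpoints: 1.0625, 1.1875, 1.3125, 1.4375, 1.5625, 1.6875, 1.8125, 1.9375.
h(1.0625) = 32/97, h(1.1875) = 32/99, h(1.3125) = 32/101, h(1.4375) = 32/103, h(1.5625) = 32/105, h(1.6875) = 32/107, h(1.8125) = 32/109, h(1.9375) = 32/111.
Sum = Δs · [h(1.0625) + h(1.1875) + h(1.3125) + ...].
Sum ≈ 0.30829.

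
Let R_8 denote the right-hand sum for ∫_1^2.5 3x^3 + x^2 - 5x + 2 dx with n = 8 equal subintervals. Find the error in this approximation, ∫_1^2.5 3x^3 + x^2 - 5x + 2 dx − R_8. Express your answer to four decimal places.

-4.0496

Exact integral: ∫_1^2.5 f(x) dx = 23.296875.
R_8 ≈ 27.346436.
Error ≈ 23.296875 − 27.346436 ≈ -4.0496.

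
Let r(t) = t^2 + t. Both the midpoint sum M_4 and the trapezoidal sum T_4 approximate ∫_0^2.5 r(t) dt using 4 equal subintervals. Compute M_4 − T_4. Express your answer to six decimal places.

M_4 ≈ 8.25195312.
T_4 = 8.49609375.
M_4 − T_4 ≈ -0.244141.

-0.244141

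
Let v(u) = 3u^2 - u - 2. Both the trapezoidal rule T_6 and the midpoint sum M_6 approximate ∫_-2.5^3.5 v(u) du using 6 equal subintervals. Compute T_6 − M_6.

T_6 = 46.5.
M_6 = 42.
T_6 − M_6 = 4.5.

4.5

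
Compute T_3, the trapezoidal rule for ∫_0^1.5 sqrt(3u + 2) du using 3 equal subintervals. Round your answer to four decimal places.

Δu = (1.5 − 0)/3 = 0.5.
f(0) ≈ 1.4142, f(0.5) ≈ 1.8708, f(1) ≈ 2.2361, f(1.5) ≈ 2.5495.
T_3 = (Δu/2)·[f(u_0) + 2f(u_1) + 2f(u_2) + f(u_3)].
Sum ≈ 3.0444.

3.0444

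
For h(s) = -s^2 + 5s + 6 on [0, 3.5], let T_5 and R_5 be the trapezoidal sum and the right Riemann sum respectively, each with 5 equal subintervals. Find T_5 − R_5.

T_5 = 37.0475.
R_5 = 38.885.
T_5 − R_5 = -1.8375.

-1.8375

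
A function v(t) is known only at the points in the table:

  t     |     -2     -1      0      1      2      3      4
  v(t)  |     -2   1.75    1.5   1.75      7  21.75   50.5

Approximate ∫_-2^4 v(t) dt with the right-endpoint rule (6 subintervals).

84.25

Δt = 1.
Sum = 1·[1.75 + 1.5 + 1.75 + 7 + 21.75 + 50.5] = 84.25.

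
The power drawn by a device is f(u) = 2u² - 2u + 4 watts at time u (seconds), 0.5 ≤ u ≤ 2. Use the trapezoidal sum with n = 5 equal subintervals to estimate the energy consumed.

7.545

Δu = (2 − 0.5)/5 = 0.3.
f(0.5) = 3.5, f(0.8) = 3.68, f(1.1) = 4.22, f(1.4) = 5.12, f(1.7) = 6.38, f(2) = 8.
T_5 = (Δu/2)·[f(u_0) + 2f(u_1) + ... + 2f(u_{4}) + f(u_5)].
Sum = 7.545.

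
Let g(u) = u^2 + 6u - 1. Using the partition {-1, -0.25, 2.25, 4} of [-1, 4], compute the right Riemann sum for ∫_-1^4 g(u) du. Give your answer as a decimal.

Subinterval widths: 0.75, 2.5, 1.75.
Right endpoints: -0.25, 2.25, 4.
g(-0.25) = -2.4375, g(2.25) = 17.5625, g(4) = 39.
Sum = Σ Δu_i · g(u_i).
Sum = 110.328125.

110.328125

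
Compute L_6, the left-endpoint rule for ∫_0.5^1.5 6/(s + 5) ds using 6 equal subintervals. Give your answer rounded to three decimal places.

Δs = (1.5 − 0.5)/6 = 1/6.
Left endpoints: 0.5, 2/3, 5/6, 1, 7/6, 4/3.
f(0.5) = 12/11, f(2/3) = 18/17, f(5/6) = 36/35, f(1) = 1, f(7/6) = 36/37, f(4/3) = 18/19.
Sum = Δs · [f(0.5) + f(2/3) + f(5/6) + ...].
Sum ≈ 1.016.

1.016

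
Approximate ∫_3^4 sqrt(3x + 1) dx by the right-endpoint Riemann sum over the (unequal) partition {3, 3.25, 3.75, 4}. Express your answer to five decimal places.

3.47107

Subinterval widths: 0.25, 0.5, 0.25.
Right endpoints: 3.25, 3.75, 4.
f(3.25) ≈ 3.27872, f(3.75) ≈ 3.50000, f(4) ≈ 3.60555.
Sum = Σ Δx_i · f(x_i).
Sum ≈ 3.47107.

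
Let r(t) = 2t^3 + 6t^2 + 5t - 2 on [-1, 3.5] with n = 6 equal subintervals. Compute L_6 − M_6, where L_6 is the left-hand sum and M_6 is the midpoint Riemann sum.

-58.11328125

L_6 = 120.4453125.
M_6 = 178.55859375.
L_6 − M_6 = -58.11328125.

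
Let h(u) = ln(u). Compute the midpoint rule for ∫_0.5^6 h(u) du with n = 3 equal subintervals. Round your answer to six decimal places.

5.780370

Δu = (6 − 0.5)/3 = 11/6.
Midpoints: 17/12, 3.25, 61/12.
h(17/12) ≈ 0.348307, h(3.25) ≈ 1.178655, h(61/12) ≈ 1.625967.
Sum = Δu · [h(17/12) + h(3.25) + h(61/12)].
Sum ≈ 5.780370.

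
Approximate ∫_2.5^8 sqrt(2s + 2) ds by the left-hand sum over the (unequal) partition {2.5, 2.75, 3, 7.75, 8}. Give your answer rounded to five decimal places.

15.82694

Subinterval widths: 0.25, 0.25, 4.75, 0.25.
Left endpoints: 2.5, 2.75, 3, 7.75.
f(2.5) ≈ 2.64575, f(2.75) ≈ 2.73861, f(3) ≈ 2.82843, f(7.75) ≈ 4.18330.
Sum = Σ Δs_i · f(s_i).
Sum ≈ 15.82694.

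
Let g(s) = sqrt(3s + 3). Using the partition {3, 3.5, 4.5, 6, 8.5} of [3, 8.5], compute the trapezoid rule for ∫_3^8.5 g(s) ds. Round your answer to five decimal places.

24.53755

Subinterval widths: 0.5, 1, 1.5, 2.5.
g(3) ≈ 3.46410, g(3.5) ≈ 3.67423, g(4.5) ≈ 4.06202, g(6) ≈ 4.58258, g(8.5) ≈ 5.33854.
On each subinterval the trapezoid contributes (Δs_i/2)·[g(s_{i-1}) + g(s_i)].
Sum ≈ 24.53755.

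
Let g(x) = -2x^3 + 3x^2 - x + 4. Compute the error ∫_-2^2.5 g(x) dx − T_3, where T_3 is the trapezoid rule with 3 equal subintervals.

Exact integral: ∫_-2^2.5 g(x) dx = 28.96875.
T_3 = 31.5.
Error = 28.96875 − 31.5 = -2.53125.

-2.53125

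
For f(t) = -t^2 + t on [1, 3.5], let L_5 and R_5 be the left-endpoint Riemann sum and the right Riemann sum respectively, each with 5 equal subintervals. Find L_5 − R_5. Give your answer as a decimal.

4.375

L_5 = -6.25.
R_5 = -10.625.
L_5 − R_5 = 4.375.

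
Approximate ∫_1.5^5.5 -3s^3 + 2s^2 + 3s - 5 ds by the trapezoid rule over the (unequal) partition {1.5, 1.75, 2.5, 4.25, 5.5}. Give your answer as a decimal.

-592.046875

Subinterval widths: 0.25, 0.75, 1.75, 1.25.
f(1.5) = -6.125, f(1.75) = -9.703125, f(2.5) = -31.875, f(4.25) = -186.421875, f(5.5) = -427.125.
On each subinterval the trapezoid contributes (Δs_i/2)·[f(s_{i-1}) + f(s_i)].
Sum = -592.046875.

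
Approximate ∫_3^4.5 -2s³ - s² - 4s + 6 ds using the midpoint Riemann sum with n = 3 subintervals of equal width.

-198.671875

Δs = (4.5 − 3)/3 = 0.5.
Midpoints: 3.25, 3.75, 4.25.
f(3.25) = -86.21875, f(3.75) = -128.53125, f(4.25) = -182.59375.
Sum = Δs · [f(3.25) + f(3.75) + f(4.25)].
Sum = -198.671875.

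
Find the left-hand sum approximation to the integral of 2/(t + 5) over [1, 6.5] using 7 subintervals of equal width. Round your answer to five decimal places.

Δt = (6.5 − 1)/7 = 11/14.
Left endpoints: 1, 25/14, 18/7, 47/14, 29/7, 69/14, 40/7.
f(1) = 1/3, f(25/14) = 28/95, f(18/7) = 14/53, f(47/14) = 28/117, f(29/7) = 0.21875, f(69/14) = 28/139, f(40/7) = 14/75.
Sum = Δt · [f(1) + f(25/14) + f(18/7) + ...].
Sum ≈ 1.36588.

1.36588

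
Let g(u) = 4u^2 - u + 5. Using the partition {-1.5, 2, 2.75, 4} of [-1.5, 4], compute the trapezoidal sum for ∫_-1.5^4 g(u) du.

140.625

Subinterval widths: 3.5, 0.75, 1.25.
g(-1.5) = 15.5, g(2) = 19, g(2.75) = 32.5, g(4) = 65.
On each subinterval the trapezoid contributes (Δu_i/2)·[g(u_{i-1}) + g(u_i)].
Sum = 140.625.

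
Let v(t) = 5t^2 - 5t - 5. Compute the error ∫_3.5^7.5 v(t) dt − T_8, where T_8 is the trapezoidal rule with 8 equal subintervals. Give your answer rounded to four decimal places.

-0.8333

Exact integral: ∫_3.5^7.5 v(t) dt ≈ 501.666667.
T_8 = 502.5.
Error ≈ 501.666667 − 502.5 ≈ -0.8333.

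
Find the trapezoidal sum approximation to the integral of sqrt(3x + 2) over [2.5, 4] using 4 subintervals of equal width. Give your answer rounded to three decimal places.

Δx = (4 − 2.5)/4 = 0.375.
f(2.5) ≈ 3.082, f(2.875) ≈ 3.260, f(3.25) ≈ 3.428, f(3.625) ≈ 3.588, f(4) ≈ 3.742.
T_4 = (Δx/2)·[f(x_0) + 2f(x_1) + 2f(x_2) + 2f(x_3) + f(x_4)].
Sum ≈ 5.133.

5.133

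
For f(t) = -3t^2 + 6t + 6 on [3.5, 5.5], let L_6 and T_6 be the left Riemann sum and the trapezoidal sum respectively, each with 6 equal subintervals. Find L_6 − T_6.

L_6 ≈ -50.6111111.
T_6 ≈ -57.6111111.
L_6 − T_6 = 7.

7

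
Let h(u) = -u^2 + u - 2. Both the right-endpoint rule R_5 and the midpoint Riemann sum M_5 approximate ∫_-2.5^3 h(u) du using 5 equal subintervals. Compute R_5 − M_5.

R_5 = -23.43.
M_5 = -23.27875.
R_5 − M_5 = -0.15125.

-0.15125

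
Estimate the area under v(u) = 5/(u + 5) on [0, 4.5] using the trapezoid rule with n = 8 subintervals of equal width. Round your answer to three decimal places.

3.213

Δu = (4.5 − 0)/8 = 0.5625.
v(0) = 1, v(0.5625) = 80/89, v(1.125) = 40/49, v(1.6875) = 80/107, v(2.25) = 20/29, v(2.8125) = 0.64, v(3.375) = 40/67, v(3.9375) = 80/143, v(4.5) = 10/19.
T_8 = (Δu/2)·[v(u_0) + 2v(u_1) + ... + 2v(u_{7}) + v(u_8)].
Sum ≈ 3.213.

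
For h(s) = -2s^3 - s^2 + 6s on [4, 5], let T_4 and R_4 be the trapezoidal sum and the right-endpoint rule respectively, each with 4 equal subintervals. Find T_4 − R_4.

T_4 = -178.125.
R_4 = -193.75.
T_4 − R_4 = 15.625.

15.625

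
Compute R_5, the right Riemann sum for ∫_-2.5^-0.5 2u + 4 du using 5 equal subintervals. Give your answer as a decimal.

2.8

Δu = (-0.5 − (-2.5))/5 = 0.4.
Right endpoints: -2.1, -1.7, -1.3, -0.9, -0.5.
f(-2.1) = -0.2, f(-1.7) = 0.6, f(-1.3) = 1.4, f(-0.9) = 2.2, f(-0.5) = 3.
Sum = Δu · [f(-2.1) + f(-1.7) + f(-1.3) + f(-0.9) + f(-0.5)].
Sum = 2.8.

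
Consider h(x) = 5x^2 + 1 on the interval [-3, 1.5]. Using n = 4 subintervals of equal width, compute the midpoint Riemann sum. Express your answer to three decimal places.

Δx = (1.5 − (-3))/4 = 1.125.
Midpoints: -2.4375, -1.3125, -0.1875, 0.9375.
h(-2.4375) = 30.70703125, h(-1.3125) = 9.61328125, h(-0.1875) = 1.17578125, h(0.9375) = 5.39453125.
Sum = Δx · [h(-2.4375) + h(-1.3125) + h(-0.1875) + h(0.9375)].
Sum ≈ 52.752.

52.752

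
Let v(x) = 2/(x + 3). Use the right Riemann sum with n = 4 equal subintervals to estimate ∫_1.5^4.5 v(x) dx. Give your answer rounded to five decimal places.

0.95794

Δx = (4.5 − 1.5)/4 = 0.75.
Right endpoints: 2.25, 3, 3.75, 4.5.
v(2.25) = 8/21, v(3) = 1/3, v(3.75) = 8/27, v(4.5) = 4/15.
Sum = Δx · [v(2.25) + v(3) + v(3.75) + v(4.5)].
Sum ≈ 0.95794.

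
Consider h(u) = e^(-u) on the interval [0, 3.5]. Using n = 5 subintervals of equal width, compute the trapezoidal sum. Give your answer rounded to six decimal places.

1.009083

Δu = (3.5 − 0)/5 = 0.7.
h(0) ≈ 1.000000, h(0.7) ≈ 0.496585, h(1.4) ≈ 0.246597, h(2.1) ≈ 0.122456, h(2.8) ≈ 0.060810, h(3.5) ≈ 0.030197.
T_5 = (Δu/2)·[h(u_0) + 2h(u_1) + ... + 2h(u_{4}) + h(u_5)].
Sum ≈ 1.009083.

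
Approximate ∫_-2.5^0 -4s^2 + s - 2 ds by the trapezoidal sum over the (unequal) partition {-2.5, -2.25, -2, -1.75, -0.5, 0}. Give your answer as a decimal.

-30.375

Subinterval widths: 0.25, 0.25, 0.25, 1.25, 0.5.
f(-2.5) = -29.5, f(-2.25) = -24.5, f(-2) = -20, f(-1.75) = -16, f(-0.5) = -3.5, f(0) = -2.
On each subinterval the trapezoid contributes (Δs_i/2)·[f(s_{i-1}) + f(s_i)].
Sum = -30.375.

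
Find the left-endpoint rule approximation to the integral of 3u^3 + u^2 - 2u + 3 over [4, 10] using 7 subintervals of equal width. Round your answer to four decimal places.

Δu = (10 − 4)/7 = 6/7.
Left endpoints: 4, 34/7, 40/7, 46/7, 52/7, 58/7, 64/7.
f(4) = 203, f(34/7) = 123701/343, f(40/7) = 200309/343, f(46/7) = 303341/343, f(52/7) = 436685/343, f(58/7) = 604229/343, f(64/7) = 809861/343.
Sum = Δu · [f(4) + f(34/7) + f(40/7) + ...].
Sum ≈ 6366.7347.

6366.7347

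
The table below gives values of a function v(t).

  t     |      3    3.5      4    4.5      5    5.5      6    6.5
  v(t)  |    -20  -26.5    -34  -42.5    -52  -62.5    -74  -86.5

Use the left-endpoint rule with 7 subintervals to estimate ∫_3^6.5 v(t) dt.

-155.75

Δt = 0.5.
Sum = 0.5·[(-20) + (-26.5) + (-34) + (-42.5) + (-52) + (-62.5) + (-74)] = -155.75.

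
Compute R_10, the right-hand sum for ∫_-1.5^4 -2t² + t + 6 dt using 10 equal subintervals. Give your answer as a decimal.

-11.64625

Δt = (4 − (-1.5))/10 = 0.55.
Right endpoints: -0.95, -0.4, 0.15, 0.7, 1.25, 1.8, 2.35, 2.9, 3.45, 4.
f(-0.95) = 3.245, f(-0.4) = 5.28, f(0.15) = 6.105, f(0.7) = 5.72, f(1.25) = 4.125, f(1.8) = 1.32, f(2.35) = -2.695, f(2.9) = -7.92, f(3.45) = -14.355, f(4) = -22.
Sum = Δt · [f(-0.95) + f(-0.4) + f(0.15) + ...].
Sum = -11.64625.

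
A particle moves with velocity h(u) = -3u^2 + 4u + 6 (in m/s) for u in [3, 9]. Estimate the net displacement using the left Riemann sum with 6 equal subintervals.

Δu = (9 − 3)/6 = 1.
Left endpoints: 3, 4, 5, 6, 7, 8.
h(3) = -9, h(4) = -26, h(5) = -49, h(6) = -78, h(7) = -113, h(8) = -154.
Sum = Δu · [h(3) + h(4) + h(5) + ...].
Sum = -429.

-429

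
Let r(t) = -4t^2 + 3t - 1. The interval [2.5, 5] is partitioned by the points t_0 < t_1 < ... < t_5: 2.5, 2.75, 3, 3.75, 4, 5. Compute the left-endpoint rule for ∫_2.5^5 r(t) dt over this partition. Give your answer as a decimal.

Subinterval widths: 0.25, 0.25, 0.75, 0.25, 1.
Left endpoints: 2.5, 2.75, 3, 3.75, 4.
r(2.5) = -18.5, r(2.75) = -23, r(3) = -28, r(3.75) = -46, r(4) = -53.
Sum = Σ Δt_i · r(t_i).
Sum = -95.875.

-95.875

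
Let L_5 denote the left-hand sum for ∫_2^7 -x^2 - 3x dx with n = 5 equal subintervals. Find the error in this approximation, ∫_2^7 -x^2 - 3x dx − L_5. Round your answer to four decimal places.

Exact integral: ∫_2^7 f(x) dx ≈ -179.166667.
L_5 = -150.
Error ≈ -179.166667 − (-150) ≈ -29.1667.

-29.1667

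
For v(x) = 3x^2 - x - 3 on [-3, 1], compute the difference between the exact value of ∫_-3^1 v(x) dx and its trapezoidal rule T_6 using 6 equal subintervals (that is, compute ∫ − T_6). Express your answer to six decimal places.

Exact integral: ∫_-3^1 v(x) dx = 20.
T_6 ≈ 20.88888889.
Error ≈ 20 − 20.88888889 ≈ -0.888889.

-0.888889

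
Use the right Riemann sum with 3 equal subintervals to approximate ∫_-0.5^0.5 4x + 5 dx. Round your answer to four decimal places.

5.6667

Δx = (0.5 − (-0.5))/3 = 1/3.
Right endpoints: -1/6, 1/6, 0.5.
f(-1/6) = 13/3, f(1/6) = 17/3, f(0.5) = 7.
Sum = Δx · [f(-1/6) + f(1/6) + f(0.5)].
Sum ≈ 5.6667.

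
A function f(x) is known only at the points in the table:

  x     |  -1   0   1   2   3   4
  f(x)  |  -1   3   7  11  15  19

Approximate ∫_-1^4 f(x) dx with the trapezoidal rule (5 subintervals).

45

Δx = 1.
T_5 = (1/2)·[(-1) + 2·3 + 2·7 + 2·11 + 2·15 + 19] = 45.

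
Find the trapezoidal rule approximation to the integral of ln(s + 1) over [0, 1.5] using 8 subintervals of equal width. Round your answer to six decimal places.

Δs = (1.5 − 0)/8 = 0.1875.
f(0) ≈ 0.000000, f(0.1875) ≈ 0.171850, f(0.375) ≈ 0.318454, f(0.5625) ≈ 0.446287, f(0.75) ≈ 0.559616, f(0.9375) ≈ 0.661398, f(1.125) ≈ 0.753772, f(1.3125) ≈ 0.838329, f(1.5) ≈ 0.916291.
T_8 = (Δs/2)·[f(s_0) + 2f(s_1) + ... + 2f(s_{7}) + f(s_8)].
Sum ≈ 0.788972.

0.788972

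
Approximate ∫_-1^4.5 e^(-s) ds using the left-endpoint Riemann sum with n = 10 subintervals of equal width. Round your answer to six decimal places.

3.519547

Δs = (4.5 − (-1))/10 = 0.55.
Left endpoints: -1, -0.45, 0.1, 0.65, 1.2, 1.75, 2.3, 2.85, 3.4, 3.95.
f(-1) ≈ 2.718282, f(-0.45) ≈ 1.568312, f(0.1) ≈ 0.904837, f(0.65) ≈ 0.522046, f(1.2) ≈ 0.301194, f(1.75) ≈ 0.173774, f(2.3) ≈ 0.100259, f(2.85) ≈ 0.057844, f(3.4) ≈ 0.033373, f(3.95) ≈ 0.019255.
Sum = Δs · [f(-1) + f(-0.45) + f(0.1) + ...].
Sum ≈ 3.519547.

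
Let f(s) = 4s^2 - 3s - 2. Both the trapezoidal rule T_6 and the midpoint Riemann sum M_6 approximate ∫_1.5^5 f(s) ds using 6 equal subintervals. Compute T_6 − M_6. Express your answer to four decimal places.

T_6 ≈ 121.835648.
M_6 ≈ 120.644676.
T_6 − M_6 ≈ 1.1910.

1.1910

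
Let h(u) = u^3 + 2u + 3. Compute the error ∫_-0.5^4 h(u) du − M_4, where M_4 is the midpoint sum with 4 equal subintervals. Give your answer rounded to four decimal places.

Exact integral: ∫_-0.5^4 h(u) du = 93.234375.
M_4 ≈ 90.742676.
Error ≈ 93.234375 − 90.742676 ≈ 2.4917.

2.4917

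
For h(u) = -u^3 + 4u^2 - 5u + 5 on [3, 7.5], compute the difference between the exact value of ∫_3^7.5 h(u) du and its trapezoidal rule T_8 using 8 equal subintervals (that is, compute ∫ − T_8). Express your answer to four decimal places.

2.7883

Exact integral: ∫_3^7.5 h(u) du = -339.890625.
T_8 ≈ -342.678955.
Error ≈ -339.890625 − (-342.678955) ≈ 2.7883.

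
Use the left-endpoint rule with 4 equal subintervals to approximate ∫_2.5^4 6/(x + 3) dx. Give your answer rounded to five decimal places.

Δx = (4 − 2.5)/4 = 0.375.
Left endpoints: 2.5, 2.875, 3.25, 3.625.
f(2.5) = 12/11, f(2.875) = 48/47, f(3.25) = 0.96, f(3.625) = 48/53.
Sum = Δx · [f(2.5) + f(2.875) + f(3.25) + f(3.625)].
Sum ≈ 1.49169.

1.49169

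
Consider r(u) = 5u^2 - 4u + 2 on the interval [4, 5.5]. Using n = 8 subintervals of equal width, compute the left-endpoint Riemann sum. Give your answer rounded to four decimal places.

Δu = (5.5 − 4)/8 = 0.1875.
Left endpoints: 4, 4.1875, 4.375, 4.5625, 4.75, 4.9375, 5.125, 5.3125.
r(4) = 66, r(4.1875) = 72.92578125, r(4.375) = 80.203125, r(4.5625) = 87.83203125, r(4.75) = 95.8125, r(4.9375) = 104.14453125, r(5.125) = 112.828125, r(5.3125) = 121.86328125.
Sum = Δu · [r(4) + r(4.1875) + r(4.375) + ...].
Sum ≈ 139.0518.

139.0518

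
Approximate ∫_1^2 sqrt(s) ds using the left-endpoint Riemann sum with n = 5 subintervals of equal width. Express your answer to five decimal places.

1.17704

Δs = (2 − 1)/5 = 0.2.
Left endpoints: 1, 1.2, 1.4, 1.6, 1.8.
f(1) ≈ 1.00000, f(1.2) ≈ 1.09545, f(1.4) ≈ 1.18322, f(1.6) ≈ 1.26491, f(1.8) ≈ 1.34164.
Sum = Δs · [f(1) + f(1.2) + f(1.4) + f(1.6) + f(1.8)].
Sum ≈ 1.17704.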